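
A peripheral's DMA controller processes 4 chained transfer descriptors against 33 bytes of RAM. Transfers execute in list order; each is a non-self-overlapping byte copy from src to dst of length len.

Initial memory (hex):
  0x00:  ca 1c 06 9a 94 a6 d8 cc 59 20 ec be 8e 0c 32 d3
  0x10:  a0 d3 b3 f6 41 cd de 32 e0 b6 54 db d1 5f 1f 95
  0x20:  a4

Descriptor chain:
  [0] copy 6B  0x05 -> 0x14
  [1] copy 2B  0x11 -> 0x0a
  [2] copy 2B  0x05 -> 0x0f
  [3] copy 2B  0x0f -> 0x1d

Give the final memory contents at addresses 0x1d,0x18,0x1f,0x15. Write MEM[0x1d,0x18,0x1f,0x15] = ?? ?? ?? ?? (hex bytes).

[0] 0x05->0x14 len=6 : a6 d8 cc 59 20 ec
[1] 0x11->0x0a len=2 : d3 b3
[2] 0x05->0x0f len=2 : a6 d8
[3] 0x0f->0x1d len=2 : a6 d8
query mem[0x1d]=0xa6, mem[0x18]=0x20, mem[0x1f]=0x95, mem[0x15]=0xd8

MEM[0x1d,0x18,0x1f,0x15] = a6 20 95 d8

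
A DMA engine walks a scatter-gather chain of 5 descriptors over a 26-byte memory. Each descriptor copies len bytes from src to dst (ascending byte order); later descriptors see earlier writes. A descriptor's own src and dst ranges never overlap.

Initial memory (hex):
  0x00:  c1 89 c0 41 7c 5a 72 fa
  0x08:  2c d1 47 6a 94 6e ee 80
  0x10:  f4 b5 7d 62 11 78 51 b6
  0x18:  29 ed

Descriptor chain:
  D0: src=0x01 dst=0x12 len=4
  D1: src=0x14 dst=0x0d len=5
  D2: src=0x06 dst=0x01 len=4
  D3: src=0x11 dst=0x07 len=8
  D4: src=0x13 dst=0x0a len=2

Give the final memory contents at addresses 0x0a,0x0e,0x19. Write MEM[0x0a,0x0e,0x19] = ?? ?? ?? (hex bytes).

MEM[0x0a,0x0e,0x19] = c0 29 ed

[0] 0x01->0x12 len=4 : 89 c0 41 7c
[1] 0x14->0x0d len=5 : 41 7c 51 b6 29
[2] 0x06->0x01 len=4 : 72 fa 2c d1
[3] 0x11->0x07 len=8 : 29 89 c0 41 7c 51 b6 29
[4] 0x13->0x0a len=2 : c0 41
query mem[0x0a]=0xc0, mem[0x0e]=0x29, mem[0x19]=0xed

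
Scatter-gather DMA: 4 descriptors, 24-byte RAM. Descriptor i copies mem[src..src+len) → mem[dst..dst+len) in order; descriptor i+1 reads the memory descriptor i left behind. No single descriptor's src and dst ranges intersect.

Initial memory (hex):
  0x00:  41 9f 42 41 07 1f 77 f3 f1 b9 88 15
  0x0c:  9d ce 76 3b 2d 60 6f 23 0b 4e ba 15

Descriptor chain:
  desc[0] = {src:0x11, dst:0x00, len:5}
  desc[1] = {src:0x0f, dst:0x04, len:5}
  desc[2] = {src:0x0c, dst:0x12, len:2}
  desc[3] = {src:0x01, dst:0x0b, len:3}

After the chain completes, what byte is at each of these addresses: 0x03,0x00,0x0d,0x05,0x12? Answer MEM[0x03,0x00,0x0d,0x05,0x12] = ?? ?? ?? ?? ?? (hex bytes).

MEM[0x03,0x00,0x0d,0x05,0x12] = 0b 60 0b 2d 9d

#0 dst[0x00+5] := {0x60,0x6f,0x23,0x0b,0x4e}
#1 dst[0x04+5] := {0x3b,0x2d,0x60,0x6f,0x23}
#2 dst[0x12+2] := {0x9d,0xce}
#3 dst[0x0b+3] := {0x6f,0x23,0x0b}
query mem[0x03]=0x0b, mem[0x00]=0x60, mem[0x0d]=0x0b, mem[0x05]=0x2d, mem[0x12]=0x9d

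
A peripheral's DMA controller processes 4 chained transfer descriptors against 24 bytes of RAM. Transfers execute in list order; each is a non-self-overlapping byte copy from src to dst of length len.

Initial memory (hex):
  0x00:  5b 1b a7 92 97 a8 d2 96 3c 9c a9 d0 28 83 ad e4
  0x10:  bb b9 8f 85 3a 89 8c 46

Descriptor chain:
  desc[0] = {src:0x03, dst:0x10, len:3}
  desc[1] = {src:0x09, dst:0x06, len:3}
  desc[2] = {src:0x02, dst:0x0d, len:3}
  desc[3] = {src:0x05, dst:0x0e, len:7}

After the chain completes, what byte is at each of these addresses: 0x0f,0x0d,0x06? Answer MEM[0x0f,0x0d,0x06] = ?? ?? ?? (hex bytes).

MEM[0x0f,0x0d,0x06] = 9c a7 9c

#0 dst[0x10+3] := {0x92,0x97,0xa8}
#1 dst[0x06+3] := {0x9c,0xa9,0xd0}
#2 dst[0x0d+3] := {0xa7,0x92,0x97}
#3 dst[0x0e+7] := {0xa8,0x9c,0xa9,0xd0,0x9c,0xa9,0xd0}
query mem[0x0f]=0x9c, mem[0x0d]=0xa7, mem[0x06]=0x9c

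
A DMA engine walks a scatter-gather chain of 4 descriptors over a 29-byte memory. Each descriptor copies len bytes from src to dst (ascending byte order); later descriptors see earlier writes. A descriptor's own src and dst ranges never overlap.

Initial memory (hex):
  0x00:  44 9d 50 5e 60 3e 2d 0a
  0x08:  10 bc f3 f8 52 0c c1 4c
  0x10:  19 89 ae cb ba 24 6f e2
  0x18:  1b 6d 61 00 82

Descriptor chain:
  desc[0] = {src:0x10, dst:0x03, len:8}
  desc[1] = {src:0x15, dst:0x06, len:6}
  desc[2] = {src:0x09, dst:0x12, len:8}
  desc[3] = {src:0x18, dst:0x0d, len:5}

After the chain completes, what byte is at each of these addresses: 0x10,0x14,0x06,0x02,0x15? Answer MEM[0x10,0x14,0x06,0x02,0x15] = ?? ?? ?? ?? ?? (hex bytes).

MEM[0x10,0x14,0x06,0x02,0x15] = 00 61 24 50 52

  after D0: wrote 8B at 0x03 = 1989aecbba246fe2
  after D1: wrote 6B at 0x06 = 246fe21b6d61
  after D2: wrote 8B at 0x12 = 1b6d61520cc14c19
  after D3: wrote 5B at 0x0d = 4c19610082
query mem[0x10]=0x00, mem[0x14]=0x61, mem[0x06]=0x24, mem[0x02]=0x50, mem[0x15]=0x52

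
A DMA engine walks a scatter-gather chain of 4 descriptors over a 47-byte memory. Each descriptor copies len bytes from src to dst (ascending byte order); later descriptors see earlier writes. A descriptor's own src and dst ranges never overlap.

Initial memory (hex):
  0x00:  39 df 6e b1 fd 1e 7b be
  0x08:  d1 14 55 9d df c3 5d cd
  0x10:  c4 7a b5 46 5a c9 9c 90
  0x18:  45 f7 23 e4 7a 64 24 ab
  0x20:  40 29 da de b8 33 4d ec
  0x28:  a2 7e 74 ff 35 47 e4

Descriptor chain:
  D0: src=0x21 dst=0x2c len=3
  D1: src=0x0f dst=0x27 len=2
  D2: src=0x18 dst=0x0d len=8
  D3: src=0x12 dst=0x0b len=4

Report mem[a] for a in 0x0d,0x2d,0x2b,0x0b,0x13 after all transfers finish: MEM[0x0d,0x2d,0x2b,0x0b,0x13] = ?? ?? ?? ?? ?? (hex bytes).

MEM[0x0d,0x2d,0x2b,0x0b,0x13] = ab da ff 64 24

[0] 0x21->0x2c len=3 : 29 da de
[1] 0x0f->0x27 len=2 : cd c4
[2] 0x18->0x0d len=8 : 45 f7 23 e4 7a 64 24 ab
[3] 0x12->0x0b len=4 : 64 24 ab c9
query mem[0x0d]=0xab, mem[0x2d]=0xda, mem[0x2b]=0xff, mem[0x0b]=0x64, mem[0x13]=0x24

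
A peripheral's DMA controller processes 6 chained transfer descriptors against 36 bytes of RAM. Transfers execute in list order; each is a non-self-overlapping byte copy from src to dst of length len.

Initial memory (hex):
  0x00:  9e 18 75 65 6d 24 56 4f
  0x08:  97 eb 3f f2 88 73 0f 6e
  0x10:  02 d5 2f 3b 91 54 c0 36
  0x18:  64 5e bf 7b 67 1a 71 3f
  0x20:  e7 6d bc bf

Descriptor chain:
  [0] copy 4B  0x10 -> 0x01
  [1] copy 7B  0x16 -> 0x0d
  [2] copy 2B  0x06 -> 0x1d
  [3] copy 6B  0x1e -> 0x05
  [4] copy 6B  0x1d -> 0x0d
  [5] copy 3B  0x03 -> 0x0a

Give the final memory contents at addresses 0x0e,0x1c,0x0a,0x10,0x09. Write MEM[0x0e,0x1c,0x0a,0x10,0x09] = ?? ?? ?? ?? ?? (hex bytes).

  after D0: wrote 4B at 0x01 = 02d52f3b
  after D1: wrote 7B at 0x0d = c036645ebf7b67
  after D2: wrote 2B at 0x1d = 564f
  after D3: wrote 6B at 0x05 = 4f3fe76dbcbf
  after D4: wrote 6B at 0x0d = 564f3fe76dbc
  after D5: wrote 3B at 0x0a = 2f3b4f
query mem[0x0e]=0x4f, mem[0x1c]=0x67, mem[0x0a]=0x2f, mem[0x10]=0xe7, mem[0x09]=0xbc

MEM[0x0e,0x1c,0x0a,0x10,0x09] = 4f 67 2f e7 bc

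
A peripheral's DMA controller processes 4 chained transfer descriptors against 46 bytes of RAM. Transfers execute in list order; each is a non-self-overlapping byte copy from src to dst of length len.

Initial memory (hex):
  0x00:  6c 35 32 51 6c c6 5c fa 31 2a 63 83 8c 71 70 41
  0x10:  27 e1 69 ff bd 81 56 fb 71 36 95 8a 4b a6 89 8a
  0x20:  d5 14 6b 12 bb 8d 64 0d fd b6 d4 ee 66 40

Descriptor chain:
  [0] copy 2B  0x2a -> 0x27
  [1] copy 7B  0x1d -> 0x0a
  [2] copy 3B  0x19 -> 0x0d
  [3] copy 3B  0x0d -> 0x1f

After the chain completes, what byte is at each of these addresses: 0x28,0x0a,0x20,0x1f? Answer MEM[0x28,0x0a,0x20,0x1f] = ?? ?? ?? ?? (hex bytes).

D0: mem[0x27..0x28] <- [d4 ee]
D1: mem[0x0a..0x10] <- [a6 89 8a d5 14 6b 12]
D2: mem[0x0d..0x0f] <- [36 95 8a]
D3: mem[0x1f..0x21] <- [36 95 8a]
query mem[0x28]=0xee, mem[0x0a]=0xa6, mem[0x20]=0x95, mem[0x1f]=0x36

MEM[0x28,0x0a,0x20,0x1f] = ee a6 95 36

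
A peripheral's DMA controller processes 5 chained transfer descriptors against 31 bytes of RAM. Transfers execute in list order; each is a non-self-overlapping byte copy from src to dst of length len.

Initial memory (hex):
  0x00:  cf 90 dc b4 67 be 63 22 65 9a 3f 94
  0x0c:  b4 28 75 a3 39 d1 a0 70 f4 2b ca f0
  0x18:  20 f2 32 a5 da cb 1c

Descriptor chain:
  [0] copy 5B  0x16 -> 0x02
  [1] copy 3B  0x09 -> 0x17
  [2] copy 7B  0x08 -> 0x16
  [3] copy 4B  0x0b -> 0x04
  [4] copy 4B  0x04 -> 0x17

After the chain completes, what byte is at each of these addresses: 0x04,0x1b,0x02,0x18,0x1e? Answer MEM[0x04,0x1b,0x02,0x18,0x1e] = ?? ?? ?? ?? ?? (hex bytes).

D0: mem[0x02..0x06] <- [ca f0 20 f2 32]
D1: mem[0x17..0x19] <- [9a 3f 94]
D2: mem[0x16..0x1c] <- [65 9a 3f 94 b4 28 75]
D3: mem[0x04..0x07] <- [94 b4 28 75]
D4: mem[0x17..0x1a] <- [94 b4 28 75]
query mem[0x04]=0x94, mem[0x1b]=0x28, mem[0x02]=0xca, mem[0x18]=0xb4, mem[0x1e]=0x1c

MEM[0x04,0x1b,0x02,0x18,0x1e] = 94 28 ca b4 1c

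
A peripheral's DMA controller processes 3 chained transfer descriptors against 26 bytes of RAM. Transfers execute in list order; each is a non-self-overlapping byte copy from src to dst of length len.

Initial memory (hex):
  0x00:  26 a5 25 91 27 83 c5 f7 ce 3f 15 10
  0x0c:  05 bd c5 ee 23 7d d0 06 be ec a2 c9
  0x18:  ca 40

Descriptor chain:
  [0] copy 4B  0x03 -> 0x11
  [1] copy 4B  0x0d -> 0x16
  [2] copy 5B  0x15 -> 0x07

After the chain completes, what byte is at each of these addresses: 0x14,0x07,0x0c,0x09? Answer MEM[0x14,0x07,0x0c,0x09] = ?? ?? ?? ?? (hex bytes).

[0] 0x03->0x11 len=4 : 91 27 83 c5
[1] 0x0d->0x16 len=4 : bd c5 ee 23
[2] 0x15->0x07 len=5 : ec bd c5 ee 23
query mem[0x14]=0xc5, mem[0x07]=0xec, mem[0x0c]=0x05, mem[0x09]=0xc5

MEM[0x14,0x07,0x0c,0x09] = c5 ec 05 c5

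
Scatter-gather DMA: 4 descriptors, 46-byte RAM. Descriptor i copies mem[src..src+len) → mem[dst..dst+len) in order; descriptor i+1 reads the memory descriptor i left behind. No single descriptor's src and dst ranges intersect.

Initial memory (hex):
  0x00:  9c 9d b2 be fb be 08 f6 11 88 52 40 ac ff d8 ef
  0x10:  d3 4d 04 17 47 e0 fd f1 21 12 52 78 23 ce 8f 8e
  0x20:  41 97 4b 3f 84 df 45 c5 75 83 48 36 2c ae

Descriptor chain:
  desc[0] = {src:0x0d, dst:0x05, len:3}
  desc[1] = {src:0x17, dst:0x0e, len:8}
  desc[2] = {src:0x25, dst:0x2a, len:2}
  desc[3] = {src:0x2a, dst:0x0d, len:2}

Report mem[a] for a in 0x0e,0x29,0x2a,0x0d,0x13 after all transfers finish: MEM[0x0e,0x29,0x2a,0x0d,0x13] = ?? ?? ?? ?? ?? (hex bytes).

MEM[0x0e,0x29,0x2a,0x0d,0x13] = 45 83 df df 23

D0: mem[0x05..0x07] <- [ff d8 ef]
D1: mem[0x0e..0x15] <- [f1 21 12 52 78 23 ce 8f]
D2: mem[0x2a..0x2b] <- [df 45]
D3: mem[0x0d..0x0e] <- [df 45]
query mem[0x0e]=0x45, mem[0x29]=0x83, mem[0x2a]=0xdf, mem[0x0d]=0xdf, mem[0x13]=0x23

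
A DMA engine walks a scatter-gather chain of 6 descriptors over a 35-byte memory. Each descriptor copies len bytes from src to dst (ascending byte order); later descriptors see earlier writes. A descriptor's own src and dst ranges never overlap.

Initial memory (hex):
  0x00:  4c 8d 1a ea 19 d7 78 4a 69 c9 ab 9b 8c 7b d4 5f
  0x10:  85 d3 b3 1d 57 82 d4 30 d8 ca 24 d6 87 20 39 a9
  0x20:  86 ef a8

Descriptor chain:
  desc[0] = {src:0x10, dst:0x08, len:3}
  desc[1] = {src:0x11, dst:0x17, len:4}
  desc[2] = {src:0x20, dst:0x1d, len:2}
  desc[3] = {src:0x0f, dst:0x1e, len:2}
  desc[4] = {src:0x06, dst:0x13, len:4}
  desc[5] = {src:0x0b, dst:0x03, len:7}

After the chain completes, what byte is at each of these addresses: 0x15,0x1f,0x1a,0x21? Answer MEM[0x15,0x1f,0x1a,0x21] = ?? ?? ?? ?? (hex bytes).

#0 dst[0x08+3] := {0x85,0xd3,0xb3}
#1 dst[0x17+4] := {0xd3,0xb3,0x1d,0x57}
#2 dst[0x1d+2] := {0x86,0xef}
#3 dst[0x1e+2] := {0x5f,0x85}
#4 dst[0x13+4] := {0x78,0x4a,0x85,0xd3}
#5 dst[0x03+7] := {0x9b,0x8c,0x7b,0xd4,0x5f,0x85,0xd3}
query mem[0x15]=0x85, mem[0x1f]=0x85, mem[0x1a]=0x57, mem[0x21]=0xef

MEM[0x15,0x1f,0x1a,0x21] = 85 85 57 ef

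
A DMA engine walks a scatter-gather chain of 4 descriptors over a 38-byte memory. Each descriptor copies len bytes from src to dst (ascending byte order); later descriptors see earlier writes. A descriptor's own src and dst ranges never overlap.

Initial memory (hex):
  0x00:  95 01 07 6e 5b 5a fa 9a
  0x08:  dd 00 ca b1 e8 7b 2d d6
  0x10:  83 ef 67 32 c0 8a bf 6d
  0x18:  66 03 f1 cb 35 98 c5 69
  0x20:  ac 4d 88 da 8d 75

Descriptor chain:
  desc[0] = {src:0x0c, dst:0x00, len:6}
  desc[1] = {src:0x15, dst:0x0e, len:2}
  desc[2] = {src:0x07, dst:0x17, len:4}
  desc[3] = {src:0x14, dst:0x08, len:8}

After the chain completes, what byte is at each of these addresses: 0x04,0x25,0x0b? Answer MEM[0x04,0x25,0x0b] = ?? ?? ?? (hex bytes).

MEM[0x04,0x25,0x0b] = 83 75 9a

#0 dst[0x00+6] := {0xe8,0x7b,0x2d,0xd6,0x83,0xef}
#1 dst[0x0e+2] := {0x8a,0xbf}
#2 dst[0x17+4] := {0x9a,0xdd,0x00,0xca}
#3 dst[0x08+8] := {0xc0,0x8a,0xbf,0x9a,0xdd,0x00,0xca,0xcb}
query mem[0x04]=0x83, mem[0x25]=0x75, mem[0x0b]=0x9a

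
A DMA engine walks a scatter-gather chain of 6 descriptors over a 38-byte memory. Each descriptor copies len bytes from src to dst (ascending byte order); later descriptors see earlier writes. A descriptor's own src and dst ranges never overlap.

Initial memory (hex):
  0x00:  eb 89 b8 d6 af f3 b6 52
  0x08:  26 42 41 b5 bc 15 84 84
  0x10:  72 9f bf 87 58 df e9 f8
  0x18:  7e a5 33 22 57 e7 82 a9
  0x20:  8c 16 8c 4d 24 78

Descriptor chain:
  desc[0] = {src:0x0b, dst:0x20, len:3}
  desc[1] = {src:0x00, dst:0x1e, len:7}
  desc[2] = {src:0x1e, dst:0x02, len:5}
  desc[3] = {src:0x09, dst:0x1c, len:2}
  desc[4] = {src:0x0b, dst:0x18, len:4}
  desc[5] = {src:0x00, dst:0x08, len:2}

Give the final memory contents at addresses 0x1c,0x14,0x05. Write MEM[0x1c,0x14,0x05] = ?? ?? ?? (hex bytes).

MEM[0x1c,0x14,0x05] = 42 58 d6

[0] 0x0b->0x20 len=3 : b5 bc 15
[1] 0x00->0x1e len=7 : eb 89 b8 d6 af f3 b6
[2] 0x1e->0x02 len=5 : eb 89 b8 d6 af
[3] 0x09->0x1c len=2 : 42 41
[4] 0x0b->0x18 len=4 : b5 bc 15 84
[5] 0x00->0x08 len=2 : eb 89
query mem[0x1c]=0x42, mem[0x14]=0x58, mem[0x05]=0xd6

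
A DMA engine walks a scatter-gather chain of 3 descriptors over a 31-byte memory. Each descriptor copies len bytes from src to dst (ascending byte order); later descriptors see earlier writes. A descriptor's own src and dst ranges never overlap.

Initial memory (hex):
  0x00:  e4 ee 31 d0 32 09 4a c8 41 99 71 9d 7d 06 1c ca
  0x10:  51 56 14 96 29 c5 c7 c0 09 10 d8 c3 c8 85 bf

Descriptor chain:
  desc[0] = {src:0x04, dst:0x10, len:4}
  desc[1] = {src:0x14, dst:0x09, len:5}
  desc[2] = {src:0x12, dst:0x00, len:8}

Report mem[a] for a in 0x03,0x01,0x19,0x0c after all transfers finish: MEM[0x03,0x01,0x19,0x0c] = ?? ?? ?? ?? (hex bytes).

MEM[0x03,0x01,0x19,0x0c] = c5 c8 10 c0

[0] 0x04->0x10 len=4 : 32 09 4a c8
[1] 0x14->0x09 len=5 : 29 c5 c7 c0 09
[2] 0x12->0x00 len=8 : 4a c8 29 c5 c7 c0 09 10
query mem[0x03]=0xc5, mem[0x01]=0xc8, mem[0x19]=0x10, mem[0x0c]=0xc0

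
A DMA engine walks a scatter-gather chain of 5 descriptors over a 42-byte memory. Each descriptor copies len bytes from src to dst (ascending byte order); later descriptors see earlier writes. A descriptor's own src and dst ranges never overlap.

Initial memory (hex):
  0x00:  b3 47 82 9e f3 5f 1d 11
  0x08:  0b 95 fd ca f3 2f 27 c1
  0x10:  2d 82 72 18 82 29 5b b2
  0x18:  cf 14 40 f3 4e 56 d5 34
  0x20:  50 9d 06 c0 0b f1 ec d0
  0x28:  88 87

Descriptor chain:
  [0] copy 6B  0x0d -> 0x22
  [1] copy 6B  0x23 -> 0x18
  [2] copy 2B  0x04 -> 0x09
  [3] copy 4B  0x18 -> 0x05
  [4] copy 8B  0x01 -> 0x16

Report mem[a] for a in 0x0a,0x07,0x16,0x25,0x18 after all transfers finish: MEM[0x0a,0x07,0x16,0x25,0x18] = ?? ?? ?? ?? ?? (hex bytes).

MEM[0x0a,0x07,0x16,0x25,0x18] = 5f 2d 47 2d 9e

  after D0: wrote 6B at 0x22 = 2f27c12d8272
  after D1: wrote 6B at 0x18 = 27c12d827288
  after D2: wrote 2B at 0x09 = f35f
  after D3: wrote 4B at 0x05 = 27c12d82
  after D4: wrote 8B at 0x16 = 47829ef327c12d82
query mem[0x0a]=0x5f, mem[0x07]=0x2d, mem[0x16]=0x47, mem[0x25]=0x2d, mem[0x18]=0x9e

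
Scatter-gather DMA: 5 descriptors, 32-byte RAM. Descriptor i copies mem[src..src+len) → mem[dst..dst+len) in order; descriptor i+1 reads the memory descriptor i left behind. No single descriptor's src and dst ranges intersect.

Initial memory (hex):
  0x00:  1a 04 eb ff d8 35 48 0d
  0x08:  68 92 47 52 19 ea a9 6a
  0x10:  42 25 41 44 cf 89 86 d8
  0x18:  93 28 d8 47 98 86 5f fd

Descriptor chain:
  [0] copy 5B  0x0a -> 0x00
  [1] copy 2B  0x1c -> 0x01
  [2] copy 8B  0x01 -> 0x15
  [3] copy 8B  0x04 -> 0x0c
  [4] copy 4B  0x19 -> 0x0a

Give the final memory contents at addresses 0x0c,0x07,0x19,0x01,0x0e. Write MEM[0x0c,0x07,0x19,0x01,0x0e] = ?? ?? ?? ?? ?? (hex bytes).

MEM[0x0c,0x07,0x19,0x01,0x0e] = 0d 0d 35 98 48

  after D0: wrote 5B at 0x00 = 475219eaa9
  after D1: wrote 2B at 0x01 = 9886
  after D2: wrote 8B at 0x15 = 9886eaa935480d68
  after D3: wrote 8B at 0x0c = a935480d68924752
  after D4: wrote 4B at 0x0a = 35480d68
query mem[0x0c]=0x0d, mem[0x07]=0x0d, mem[0x19]=0x35, mem[0x01]=0x98, mem[0x0e]=0x48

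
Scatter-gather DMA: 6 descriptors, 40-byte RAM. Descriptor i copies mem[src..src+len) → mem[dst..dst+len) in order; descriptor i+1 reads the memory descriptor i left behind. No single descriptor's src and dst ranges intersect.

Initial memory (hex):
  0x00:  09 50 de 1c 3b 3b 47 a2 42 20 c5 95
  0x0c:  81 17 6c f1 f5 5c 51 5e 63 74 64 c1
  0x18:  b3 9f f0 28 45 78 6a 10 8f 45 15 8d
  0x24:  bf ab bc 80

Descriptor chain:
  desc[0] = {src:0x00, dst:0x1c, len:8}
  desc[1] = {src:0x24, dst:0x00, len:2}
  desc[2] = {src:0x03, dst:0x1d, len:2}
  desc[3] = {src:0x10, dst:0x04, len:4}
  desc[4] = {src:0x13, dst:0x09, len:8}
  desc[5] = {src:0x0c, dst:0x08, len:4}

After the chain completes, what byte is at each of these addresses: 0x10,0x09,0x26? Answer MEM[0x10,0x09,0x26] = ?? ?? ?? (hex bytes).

D0: mem[0x1c..0x23] <- [09 50 de 1c 3b 3b 47 a2]
D1: mem[0x00..0x01] <- [bf ab]
D2: mem[0x1d..0x1e] <- [1c 3b]
D3: mem[0x04..0x07] <- [f5 5c 51 5e]
D4: mem[0x09..0x10] <- [5e 63 74 64 c1 b3 9f f0]
D5: mem[0x08..0x0b] <- [64 c1 b3 9f]
query mem[0x10]=0xf0, mem[0x09]=0xc1, mem[0x26]=0xbc

MEM[0x10,0x09,0x26] = f0 c1 bc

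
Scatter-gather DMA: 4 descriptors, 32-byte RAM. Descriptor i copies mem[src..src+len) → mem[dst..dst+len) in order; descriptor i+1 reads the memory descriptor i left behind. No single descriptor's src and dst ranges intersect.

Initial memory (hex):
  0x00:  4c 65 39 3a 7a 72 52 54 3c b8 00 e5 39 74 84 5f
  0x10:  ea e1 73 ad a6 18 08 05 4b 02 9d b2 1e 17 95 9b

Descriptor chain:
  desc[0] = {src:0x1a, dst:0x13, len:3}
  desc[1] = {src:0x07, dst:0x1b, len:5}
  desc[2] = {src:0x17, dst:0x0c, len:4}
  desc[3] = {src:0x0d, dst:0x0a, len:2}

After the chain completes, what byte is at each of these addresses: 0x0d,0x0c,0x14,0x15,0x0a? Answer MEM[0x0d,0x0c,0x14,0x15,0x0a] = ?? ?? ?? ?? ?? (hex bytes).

MEM[0x0d,0x0c,0x14,0x15,0x0a] = 4b 05 b2 1e 4b

D0: mem[0x13..0x15] <- [9d b2 1e]
D1: mem[0x1b..0x1f] <- [54 3c b8 00 e5]
D2: mem[0x0c..0x0f] <- [05 4b 02 9d]
D3: mem[0x0a..0x0b] <- [4b 02]
query mem[0x0d]=0x4b, mem[0x0c]=0x05, mem[0x14]=0xb2, mem[0x15]=0x1e, mem[0x0a]=0x4b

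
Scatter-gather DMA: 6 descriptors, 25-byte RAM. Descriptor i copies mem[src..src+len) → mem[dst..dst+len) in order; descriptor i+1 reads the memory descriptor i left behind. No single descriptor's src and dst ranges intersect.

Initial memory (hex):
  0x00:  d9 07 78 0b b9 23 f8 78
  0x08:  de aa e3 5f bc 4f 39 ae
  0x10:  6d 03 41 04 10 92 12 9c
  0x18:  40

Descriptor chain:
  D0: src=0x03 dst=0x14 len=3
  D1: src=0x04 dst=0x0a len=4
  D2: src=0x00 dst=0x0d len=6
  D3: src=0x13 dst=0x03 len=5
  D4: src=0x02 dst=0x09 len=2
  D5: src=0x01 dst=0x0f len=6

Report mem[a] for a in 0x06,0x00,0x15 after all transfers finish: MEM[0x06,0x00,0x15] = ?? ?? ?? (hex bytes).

MEM[0x06,0x00,0x15] = 23 d9 b9

[0] 0x03->0x14 len=3 : 0b b9 23
[1] 0x04->0x0a len=4 : b9 23 f8 78
[2] 0x00->0x0d len=6 : d9 07 78 0b b9 23
[3] 0x13->0x03 len=5 : 04 0b b9 23 9c
[4] 0x02->0x09 len=2 : 78 04
[5] 0x01->0x0f len=6 : 07 78 04 0b b9 23
query mem[0x06]=0x23, mem[0x00]=0xd9, mem[0x15]=0xb9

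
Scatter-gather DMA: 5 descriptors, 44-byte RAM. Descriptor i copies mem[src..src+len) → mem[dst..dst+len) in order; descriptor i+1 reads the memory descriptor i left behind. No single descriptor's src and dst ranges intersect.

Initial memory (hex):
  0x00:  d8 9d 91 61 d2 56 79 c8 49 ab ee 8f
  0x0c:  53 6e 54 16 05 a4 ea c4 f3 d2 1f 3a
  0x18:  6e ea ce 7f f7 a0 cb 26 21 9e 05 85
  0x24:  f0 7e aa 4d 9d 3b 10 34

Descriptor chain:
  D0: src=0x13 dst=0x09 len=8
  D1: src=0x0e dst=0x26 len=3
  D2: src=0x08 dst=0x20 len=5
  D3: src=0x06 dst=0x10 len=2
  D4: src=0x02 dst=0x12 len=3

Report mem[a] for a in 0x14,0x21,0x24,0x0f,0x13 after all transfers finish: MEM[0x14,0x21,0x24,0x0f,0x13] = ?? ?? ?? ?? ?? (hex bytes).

#0 dst[0x09+8] := {0xc4,0xf3,0xd2,0x1f,0x3a,0x6e,0xea,0xce}
#1 dst[0x26+3] := {0x6e,0xea,0xce}
#2 dst[0x20+5] := {0x49,0xc4,0xf3,0xd2,0x1f}
#3 dst[0x10+2] := {0x79,0xc8}
#4 dst[0x12+3] := {0x91,0x61,0xd2}
query mem[0x14]=0xd2, mem[0x21]=0xc4, mem[0x24]=0x1f, mem[0x0f]=0xea, mem[0x13]=0x61

MEM[0x14,0x21,0x24,0x0f,0x13] = d2 c4 1f ea 61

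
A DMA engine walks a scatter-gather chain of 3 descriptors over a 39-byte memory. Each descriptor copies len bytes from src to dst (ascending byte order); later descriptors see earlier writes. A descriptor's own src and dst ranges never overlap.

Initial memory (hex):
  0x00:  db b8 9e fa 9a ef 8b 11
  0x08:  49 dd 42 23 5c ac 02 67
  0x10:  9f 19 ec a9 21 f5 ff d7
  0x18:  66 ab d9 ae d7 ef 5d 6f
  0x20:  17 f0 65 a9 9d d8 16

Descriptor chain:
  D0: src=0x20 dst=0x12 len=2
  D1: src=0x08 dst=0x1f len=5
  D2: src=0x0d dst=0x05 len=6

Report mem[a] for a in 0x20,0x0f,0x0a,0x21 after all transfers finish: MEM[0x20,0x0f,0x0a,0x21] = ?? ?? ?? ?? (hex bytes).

MEM[0x20,0x0f,0x0a,0x21] = dd 67 17 42

  after D0: wrote 2B at 0x12 = 17f0
  after D1: wrote 5B at 0x1f = 49dd42235c
  after D2: wrote 6B at 0x05 = ac02679f1917
query mem[0x20]=0xdd, mem[0x0f]=0x67, mem[0x0a]=0x17, mem[0x21]=0x42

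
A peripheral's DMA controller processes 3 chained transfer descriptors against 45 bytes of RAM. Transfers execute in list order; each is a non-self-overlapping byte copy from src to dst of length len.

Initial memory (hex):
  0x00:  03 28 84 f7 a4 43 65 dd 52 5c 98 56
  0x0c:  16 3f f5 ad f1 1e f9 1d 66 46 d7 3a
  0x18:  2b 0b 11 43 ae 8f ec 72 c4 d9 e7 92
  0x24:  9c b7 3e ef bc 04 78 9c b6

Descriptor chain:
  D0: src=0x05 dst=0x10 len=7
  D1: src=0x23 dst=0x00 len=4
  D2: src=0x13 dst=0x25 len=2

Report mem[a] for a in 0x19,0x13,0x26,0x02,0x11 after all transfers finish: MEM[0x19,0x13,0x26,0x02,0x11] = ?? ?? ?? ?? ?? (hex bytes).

  after D0: wrote 7B at 0x10 = 4365dd525c9856
  after D1: wrote 4B at 0x00 = 929cb73e
  after D2: wrote 2B at 0x25 = 525c
query mem[0x19]=0x0b, mem[0x13]=0x52, mem[0x26]=0x5c, mem[0x02]=0xb7, mem[0x11]=0x65

MEM[0x19,0x13,0x26,0x02,0x11] = 0b 52 5c b7 65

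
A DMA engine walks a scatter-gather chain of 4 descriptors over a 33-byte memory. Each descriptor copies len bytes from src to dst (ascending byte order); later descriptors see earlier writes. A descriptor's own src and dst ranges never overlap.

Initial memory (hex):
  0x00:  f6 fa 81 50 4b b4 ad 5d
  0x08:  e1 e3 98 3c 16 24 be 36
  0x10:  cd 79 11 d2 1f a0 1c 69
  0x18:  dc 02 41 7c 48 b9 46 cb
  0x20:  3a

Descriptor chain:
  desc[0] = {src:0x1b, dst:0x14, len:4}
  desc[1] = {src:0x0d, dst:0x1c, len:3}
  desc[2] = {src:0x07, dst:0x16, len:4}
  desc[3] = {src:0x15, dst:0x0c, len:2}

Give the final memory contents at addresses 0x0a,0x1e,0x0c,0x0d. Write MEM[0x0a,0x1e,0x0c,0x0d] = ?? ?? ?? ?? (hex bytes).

D0: mem[0x14..0x17] <- [7c 48 b9 46]
D1: mem[0x1c..0x1e] <- [24 be 36]
D2: mem[0x16..0x19] <- [5d e1 e3 98]
D3: mem[0x0c..0x0d] <- [48 5d]
query mem[0x0a]=0x98, mem[0x1e]=0x36, mem[0x0c]=0x48, mem[0x0d]=0x5d

MEM[0x0a,0x1e,0x0c,0x0d] = 98 36 48 5d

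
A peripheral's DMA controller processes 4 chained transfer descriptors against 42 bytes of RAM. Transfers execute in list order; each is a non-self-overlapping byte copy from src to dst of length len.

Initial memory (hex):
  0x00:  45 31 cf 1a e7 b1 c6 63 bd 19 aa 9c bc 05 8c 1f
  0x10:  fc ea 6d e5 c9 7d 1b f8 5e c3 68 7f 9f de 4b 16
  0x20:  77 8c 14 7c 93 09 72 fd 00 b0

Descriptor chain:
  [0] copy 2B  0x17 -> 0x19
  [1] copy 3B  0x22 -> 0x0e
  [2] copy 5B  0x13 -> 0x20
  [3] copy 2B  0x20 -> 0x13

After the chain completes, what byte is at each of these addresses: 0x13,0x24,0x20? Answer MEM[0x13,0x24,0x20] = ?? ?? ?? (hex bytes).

MEM[0x13,0x24,0x20] = e5 f8 e5

#0 dst[0x19+2] := {0xf8,0x5e}
#1 dst[0x0e+3] := {0x14,0x7c,0x93}
#2 dst[0x20+5] := {0xe5,0xc9,0x7d,0x1b,0xf8}
#3 dst[0x13+2] := {0xe5,0xc9}
query mem[0x13]=0xe5, mem[0x24]=0xf8, mem[0x20]=0xe5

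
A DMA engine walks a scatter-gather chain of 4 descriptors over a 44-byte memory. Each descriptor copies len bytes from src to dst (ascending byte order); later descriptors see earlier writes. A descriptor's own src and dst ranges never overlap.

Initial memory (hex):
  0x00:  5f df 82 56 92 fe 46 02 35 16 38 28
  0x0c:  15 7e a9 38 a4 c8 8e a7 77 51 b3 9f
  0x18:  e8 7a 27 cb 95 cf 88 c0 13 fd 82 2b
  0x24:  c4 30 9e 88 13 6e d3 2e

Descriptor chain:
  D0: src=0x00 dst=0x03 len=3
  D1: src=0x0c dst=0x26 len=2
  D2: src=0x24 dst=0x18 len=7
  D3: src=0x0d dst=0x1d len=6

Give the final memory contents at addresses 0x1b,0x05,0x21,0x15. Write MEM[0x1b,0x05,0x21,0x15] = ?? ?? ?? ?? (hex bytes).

#0 dst[0x03+3] := {0x5f,0xdf,0x82}
#1 dst[0x26+2] := {0x15,0x7e}
#2 dst[0x18+7] := {0xc4,0x30,0x15,0x7e,0x13,0x6e,0xd3}
#3 dst[0x1d+6] := {0x7e,0xa9,0x38,0xa4,0xc8,0x8e}
query mem[0x1b]=0x7e, mem[0x05]=0x82, mem[0x21]=0xc8, mem[0x15]=0x51

MEM[0x1b,0x05,0x21,0x15] = 7e 82 c8 51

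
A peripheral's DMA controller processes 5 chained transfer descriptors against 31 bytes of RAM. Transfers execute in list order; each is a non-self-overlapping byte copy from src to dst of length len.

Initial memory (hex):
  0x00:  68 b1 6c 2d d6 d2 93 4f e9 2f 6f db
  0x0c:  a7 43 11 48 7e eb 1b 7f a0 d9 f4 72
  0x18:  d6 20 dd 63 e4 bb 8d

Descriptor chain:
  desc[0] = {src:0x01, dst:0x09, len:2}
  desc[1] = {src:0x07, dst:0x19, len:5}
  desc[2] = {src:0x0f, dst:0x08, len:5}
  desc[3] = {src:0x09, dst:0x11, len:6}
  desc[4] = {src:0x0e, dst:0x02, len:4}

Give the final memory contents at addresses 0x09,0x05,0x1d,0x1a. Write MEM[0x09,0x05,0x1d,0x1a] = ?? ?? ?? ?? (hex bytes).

D0: mem[0x09..0x0a] <- [b1 6c]
D1: mem[0x19..0x1d] <- [4f e9 b1 6c db]
D2: mem[0x08..0x0c] <- [48 7e eb 1b 7f]
D3: mem[0x11..0x16] <- [7e eb 1b 7f 43 11]
D4: mem[0x02..0x05] <- [11 48 7e 7e]
query mem[0x09]=0x7e, mem[0x05]=0x7e, mem[0x1d]=0xdb, mem[0x1a]=0xe9

MEM[0x09,0x05,0x1d,0x1a] = 7e 7e db e9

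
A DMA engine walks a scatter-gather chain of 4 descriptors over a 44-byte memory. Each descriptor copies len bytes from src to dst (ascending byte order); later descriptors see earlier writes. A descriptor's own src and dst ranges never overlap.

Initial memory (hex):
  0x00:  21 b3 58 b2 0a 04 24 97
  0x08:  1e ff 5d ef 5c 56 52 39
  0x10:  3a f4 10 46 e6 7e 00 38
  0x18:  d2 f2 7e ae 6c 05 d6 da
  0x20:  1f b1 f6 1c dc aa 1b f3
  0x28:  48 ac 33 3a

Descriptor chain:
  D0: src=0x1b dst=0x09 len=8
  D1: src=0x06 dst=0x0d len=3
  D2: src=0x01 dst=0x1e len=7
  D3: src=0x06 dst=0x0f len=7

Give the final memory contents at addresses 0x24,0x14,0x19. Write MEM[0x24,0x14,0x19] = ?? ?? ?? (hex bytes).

  after D0: wrote 8B at 0x09 = ae6c05d6da1fb1f6
  after D1: wrote 3B at 0x0d = 24971e
  after D2: wrote 7B at 0x1e = b358b20a042497
  after D3: wrote 7B at 0x0f = 24971eae6c05d6
query mem[0x24]=0x97, mem[0x14]=0x05, mem[0x19]=0xf2

MEM[0x24,0x14,0x19] = 97 05 f2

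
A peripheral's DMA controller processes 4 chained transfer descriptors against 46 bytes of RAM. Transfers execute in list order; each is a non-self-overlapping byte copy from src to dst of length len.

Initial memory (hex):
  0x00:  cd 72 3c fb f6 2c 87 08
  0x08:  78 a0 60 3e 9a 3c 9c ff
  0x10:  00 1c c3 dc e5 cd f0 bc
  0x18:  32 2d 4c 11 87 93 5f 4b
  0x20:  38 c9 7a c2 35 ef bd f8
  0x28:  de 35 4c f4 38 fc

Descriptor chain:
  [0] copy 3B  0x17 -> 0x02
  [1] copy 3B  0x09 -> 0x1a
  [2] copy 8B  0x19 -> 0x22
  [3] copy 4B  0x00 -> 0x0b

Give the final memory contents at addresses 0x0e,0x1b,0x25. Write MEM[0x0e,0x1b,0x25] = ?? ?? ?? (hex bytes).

MEM[0x0e,0x1b,0x25] = 32 60 3e

#0 dst[0x02+3] := {0xbc,0x32,0x2d}
#1 dst[0x1a+3] := {0xa0,0x60,0x3e}
#2 dst[0x22+8] := {0x2d,0xa0,0x60,0x3e,0x93,0x5f,0x4b,0x38}
#3 dst[0x0b+4] := {0xcd,0x72,0xbc,0x32}
query mem[0x0e]=0x32, mem[0x1b]=0x60, mem[0x25]=0x3e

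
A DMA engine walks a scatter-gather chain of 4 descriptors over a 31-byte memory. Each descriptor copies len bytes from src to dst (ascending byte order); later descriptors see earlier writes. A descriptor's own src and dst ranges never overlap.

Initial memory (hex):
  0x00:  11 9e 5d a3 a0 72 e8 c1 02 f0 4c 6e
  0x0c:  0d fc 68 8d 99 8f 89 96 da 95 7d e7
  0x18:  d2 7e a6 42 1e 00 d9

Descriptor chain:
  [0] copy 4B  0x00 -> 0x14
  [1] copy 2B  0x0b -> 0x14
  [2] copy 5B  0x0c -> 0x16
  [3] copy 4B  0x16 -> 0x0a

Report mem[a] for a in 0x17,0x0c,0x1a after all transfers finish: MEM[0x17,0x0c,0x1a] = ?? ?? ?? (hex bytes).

MEM[0x17,0x0c,0x1a] = fc 68 99

D0: mem[0x14..0x17] <- [11 9e 5d a3]
D1: mem[0x14..0x15] <- [6e 0d]
D2: mem[0x16..0x1a] <- [0d fc 68 8d 99]
D3: mem[0x0a..0x0d] <- [0d fc 68 8d]
query mem[0x17]=0xfc, mem[0x0c]=0x68, mem[0x1a]=0x99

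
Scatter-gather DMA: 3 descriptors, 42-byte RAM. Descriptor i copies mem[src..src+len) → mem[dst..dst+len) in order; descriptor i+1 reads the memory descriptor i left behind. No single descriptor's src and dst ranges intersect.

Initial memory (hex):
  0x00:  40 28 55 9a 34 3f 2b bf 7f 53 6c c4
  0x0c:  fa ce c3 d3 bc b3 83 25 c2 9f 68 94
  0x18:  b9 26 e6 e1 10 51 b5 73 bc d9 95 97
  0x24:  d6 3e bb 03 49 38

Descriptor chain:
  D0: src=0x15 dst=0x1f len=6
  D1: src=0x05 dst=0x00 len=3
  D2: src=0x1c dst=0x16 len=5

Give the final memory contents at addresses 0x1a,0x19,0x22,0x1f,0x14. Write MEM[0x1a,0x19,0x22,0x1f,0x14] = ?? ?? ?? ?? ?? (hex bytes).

MEM[0x1a,0x19,0x22,0x1f,0x14] = 68 9f b9 9f c2

#0 dst[0x1f+6] := {0x9f,0x68,0x94,0xb9,0x26,0xe6}
#1 dst[0x00+3] := {0x3f,0x2b,0xbf}
#2 dst[0x16+5] := {0x10,0x51,0xb5,0x9f,0x68}
query mem[0x1a]=0x68, mem[0x19]=0x9f, mem[0x22]=0xb9, mem[0x1f]=0x9f, mem[0x14]=0xc2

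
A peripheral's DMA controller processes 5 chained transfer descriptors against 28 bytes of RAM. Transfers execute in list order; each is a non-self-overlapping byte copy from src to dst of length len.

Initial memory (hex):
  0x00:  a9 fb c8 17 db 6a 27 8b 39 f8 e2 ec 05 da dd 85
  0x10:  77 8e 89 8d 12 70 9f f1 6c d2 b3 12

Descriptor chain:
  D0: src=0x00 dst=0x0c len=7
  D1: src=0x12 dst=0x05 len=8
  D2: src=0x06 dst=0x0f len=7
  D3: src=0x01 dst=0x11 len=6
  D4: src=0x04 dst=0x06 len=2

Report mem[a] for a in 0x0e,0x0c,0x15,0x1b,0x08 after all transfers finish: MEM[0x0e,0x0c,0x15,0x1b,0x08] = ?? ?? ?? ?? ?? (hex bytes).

[0] 0x00->0x0c len=7 : a9 fb c8 17 db 6a 27
[1] 0x12->0x05 len=8 : 27 8d 12 70 9f f1 6c d2
[2] 0x06->0x0f len=7 : 8d 12 70 9f f1 6c d2
[3] 0x01->0x11 len=6 : fb c8 17 db 27 8d
[4] 0x04->0x06 len=2 : db 27
query mem[0x0e]=0xc8, mem[0x0c]=0xd2, mem[0x15]=0x27, mem[0x1b]=0x12, mem[0x08]=0x70

MEM[0x0e,0x0c,0x15,0x1b,0x08] = c8 d2 27 12 70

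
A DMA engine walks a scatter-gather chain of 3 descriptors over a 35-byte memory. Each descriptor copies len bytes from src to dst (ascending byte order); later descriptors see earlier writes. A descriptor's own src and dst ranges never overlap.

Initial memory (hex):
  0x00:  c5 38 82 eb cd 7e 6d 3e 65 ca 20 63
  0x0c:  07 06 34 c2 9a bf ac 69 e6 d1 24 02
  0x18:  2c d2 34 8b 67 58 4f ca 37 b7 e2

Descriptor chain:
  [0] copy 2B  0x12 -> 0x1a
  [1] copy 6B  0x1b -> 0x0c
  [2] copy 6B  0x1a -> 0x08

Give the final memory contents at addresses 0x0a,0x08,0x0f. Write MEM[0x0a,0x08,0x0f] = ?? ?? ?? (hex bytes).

MEM[0x0a,0x08,0x0f] = 67 ac 4f

#0 dst[0x1a+2] := {0xac,0x69}
#1 dst[0x0c+6] := {0x69,0x67,0x58,0x4f,0xca,0x37}
#2 dst[0x08+6] := {0xac,0x69,0x67,0x58,0x4f,0xca}
query mem[0x0a]=0x67, mem[0x08]=0xac, mem[0x0f]=0x4f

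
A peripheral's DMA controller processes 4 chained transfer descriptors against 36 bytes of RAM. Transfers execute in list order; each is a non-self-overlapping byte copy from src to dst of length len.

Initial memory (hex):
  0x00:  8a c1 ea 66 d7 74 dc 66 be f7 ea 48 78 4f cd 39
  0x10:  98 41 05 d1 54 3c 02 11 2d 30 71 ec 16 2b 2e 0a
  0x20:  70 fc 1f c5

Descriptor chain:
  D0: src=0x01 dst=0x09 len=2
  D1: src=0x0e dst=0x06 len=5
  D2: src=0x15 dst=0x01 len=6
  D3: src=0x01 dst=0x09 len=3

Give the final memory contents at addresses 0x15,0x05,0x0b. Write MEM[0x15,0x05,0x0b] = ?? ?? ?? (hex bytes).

D0: mem[0x09..0x0a] <- [c1 ea]
D1: mem[0x06..0x0a] <- [cd 39 98 41 05]
D2: mem[0x01..0x06] <- [3c 02 11 2d 30 71]
D3: mem[0x09..0x0b] <- [3c 02 11]
query mem[0x15]=0x3c, mem[0x05]=0x30, mem[0x0b]=0x11

MEM[0x15,0x05,0x0b] = 3c 30 11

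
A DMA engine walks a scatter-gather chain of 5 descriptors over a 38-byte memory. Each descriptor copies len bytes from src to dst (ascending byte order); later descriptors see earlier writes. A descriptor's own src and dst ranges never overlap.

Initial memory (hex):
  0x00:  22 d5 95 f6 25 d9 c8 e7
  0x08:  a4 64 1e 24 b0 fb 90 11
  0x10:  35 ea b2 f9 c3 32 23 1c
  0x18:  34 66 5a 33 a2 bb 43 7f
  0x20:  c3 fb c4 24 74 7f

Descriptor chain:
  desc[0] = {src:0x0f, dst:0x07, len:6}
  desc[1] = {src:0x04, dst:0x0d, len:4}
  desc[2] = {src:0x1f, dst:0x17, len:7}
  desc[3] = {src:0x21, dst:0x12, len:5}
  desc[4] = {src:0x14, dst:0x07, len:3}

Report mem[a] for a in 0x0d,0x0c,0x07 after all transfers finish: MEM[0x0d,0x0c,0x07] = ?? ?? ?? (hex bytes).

MEM[0x0d,0x0c,0x07] = 25 c3 24

D0: mem[0x07..0x0c] <- [11 35 ea b2 f9 c3]
D1: mem[0x0d..0x10] <- [25 d9 c8 11]
D2: mem[0x17..0x1d] <- [7f c3 fb c4 24 74 7f]
D3: mem[0x12..0x16] <- [fb c4 24 74 7f]
D4: mem[0x07..0x09] <- [24 74 7f]
query mem[0x0d]=0x25, mem[0x0c]=0xc3, mem[0x07]=0x24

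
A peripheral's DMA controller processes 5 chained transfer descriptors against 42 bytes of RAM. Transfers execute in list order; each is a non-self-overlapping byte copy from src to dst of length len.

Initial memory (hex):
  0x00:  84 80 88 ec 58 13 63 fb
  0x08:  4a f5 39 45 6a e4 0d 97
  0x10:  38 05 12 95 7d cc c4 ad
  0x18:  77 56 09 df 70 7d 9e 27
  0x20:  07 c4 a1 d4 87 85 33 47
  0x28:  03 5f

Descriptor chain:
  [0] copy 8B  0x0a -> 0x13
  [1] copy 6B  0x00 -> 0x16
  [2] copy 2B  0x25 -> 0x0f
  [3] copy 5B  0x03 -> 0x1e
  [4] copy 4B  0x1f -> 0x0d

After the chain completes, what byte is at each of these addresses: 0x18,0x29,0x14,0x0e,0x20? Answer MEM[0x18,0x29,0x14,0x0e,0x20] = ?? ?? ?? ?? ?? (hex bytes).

MEM[0x18,0x29,0x14,0x0e,0x20] = 88 5f 45 13 13

D0: mem[0x13..0x1a] <- [39 45 6a e4 0d 97 38 05]
D1: mem[0x16..0x1b] <- [84 80 88 ec 58 13]
D2: mem[0x0f..0x10] <- [85 33]
D3: mem[0x1e..0x22] <- [ec 58 13 63 fb]
D4: mem[0x0d..0x10] <- [58 13 63 fb]
query mem[0x18]=0x88, mem[0x29]=0x5f, mem[0x14]=0x45, mem[0x0e]=0x13, mem[0x20]=0x13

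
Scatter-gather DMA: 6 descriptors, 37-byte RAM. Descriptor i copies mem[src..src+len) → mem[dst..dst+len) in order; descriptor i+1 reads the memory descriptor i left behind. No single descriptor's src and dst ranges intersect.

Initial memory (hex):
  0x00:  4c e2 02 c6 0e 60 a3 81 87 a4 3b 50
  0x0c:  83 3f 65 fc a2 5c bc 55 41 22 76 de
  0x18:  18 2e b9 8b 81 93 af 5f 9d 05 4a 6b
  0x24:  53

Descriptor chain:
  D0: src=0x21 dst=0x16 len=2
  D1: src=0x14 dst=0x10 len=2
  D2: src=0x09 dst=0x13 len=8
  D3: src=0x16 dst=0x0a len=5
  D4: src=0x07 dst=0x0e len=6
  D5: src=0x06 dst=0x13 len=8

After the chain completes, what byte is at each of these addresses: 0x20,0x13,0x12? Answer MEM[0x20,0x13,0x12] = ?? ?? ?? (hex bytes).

MEM[0x20,0x13,0x12] = 9d a3 3f

[0] 0x21->0x16 len=2 : 05 4a
[1] 0x14->0x10 len=2 : 41 22
[2] 0x09->0x13 len=8 : a4 3b 50 83 3f 65 fc 41
[3] 0x16->0x0a len=5 : 83 3f 65 fc 41
[4] 0x07->0x0e len=6 : 81 87 a4 83 3f 65
[5] 0x06->0x13 len=8 : a3 81 87 a4 83 3f 65 fc
query mem[0x20]=0x9d, mem[0x13]=0xa3, mem[0x12]=0x3f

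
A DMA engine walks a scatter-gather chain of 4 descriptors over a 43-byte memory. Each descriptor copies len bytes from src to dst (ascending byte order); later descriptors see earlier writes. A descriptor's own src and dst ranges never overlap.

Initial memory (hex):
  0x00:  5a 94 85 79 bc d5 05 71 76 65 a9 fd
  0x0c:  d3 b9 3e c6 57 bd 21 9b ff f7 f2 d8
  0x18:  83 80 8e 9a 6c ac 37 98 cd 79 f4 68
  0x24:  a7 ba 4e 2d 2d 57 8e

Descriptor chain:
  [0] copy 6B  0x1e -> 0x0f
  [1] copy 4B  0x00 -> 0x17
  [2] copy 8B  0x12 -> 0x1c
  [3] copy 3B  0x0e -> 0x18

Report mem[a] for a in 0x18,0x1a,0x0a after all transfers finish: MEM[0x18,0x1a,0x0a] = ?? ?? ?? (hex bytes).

MEM[0x18,0x1a,0x0a] = 3e 98 a9

  after D0: wrote 6B at 0x0f = 3798cd79f468
  after D1: wrote 4B at 0x17 = 5a948579
  after D2: wrote 8B at 0x1c = 79f468f7f25a9485
  after D3: wrote 3B at 0x18 = 3e3798
query mem[0x18]=0x3e, mem[0x1a]=0x98, mem[0x0a]=0xa9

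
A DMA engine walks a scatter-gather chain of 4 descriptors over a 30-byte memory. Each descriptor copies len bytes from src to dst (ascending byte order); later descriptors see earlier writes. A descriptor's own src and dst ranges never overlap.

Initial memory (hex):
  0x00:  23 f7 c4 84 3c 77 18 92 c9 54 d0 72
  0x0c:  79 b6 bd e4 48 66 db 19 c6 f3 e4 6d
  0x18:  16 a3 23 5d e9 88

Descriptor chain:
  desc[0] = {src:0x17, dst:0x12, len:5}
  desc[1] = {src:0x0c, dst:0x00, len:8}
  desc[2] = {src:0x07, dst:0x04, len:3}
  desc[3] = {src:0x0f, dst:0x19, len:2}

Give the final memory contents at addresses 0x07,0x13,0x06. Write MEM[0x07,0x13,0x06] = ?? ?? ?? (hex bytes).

MEM[0x07,0x13,0x06] = 16 16 54

  after D0: wrote 5B at 0x12 = 6d16a3235d
  after D1: wrote 8B at 0x00 = 79b6bde448666d16
  after D2: wrote 3B at 0x04 = 16c954
  after D3: wrote 2B at 0x19 = e448
query mem[0x07]=0x16, mem[0x13]=0x16, mem[0x06]=0x54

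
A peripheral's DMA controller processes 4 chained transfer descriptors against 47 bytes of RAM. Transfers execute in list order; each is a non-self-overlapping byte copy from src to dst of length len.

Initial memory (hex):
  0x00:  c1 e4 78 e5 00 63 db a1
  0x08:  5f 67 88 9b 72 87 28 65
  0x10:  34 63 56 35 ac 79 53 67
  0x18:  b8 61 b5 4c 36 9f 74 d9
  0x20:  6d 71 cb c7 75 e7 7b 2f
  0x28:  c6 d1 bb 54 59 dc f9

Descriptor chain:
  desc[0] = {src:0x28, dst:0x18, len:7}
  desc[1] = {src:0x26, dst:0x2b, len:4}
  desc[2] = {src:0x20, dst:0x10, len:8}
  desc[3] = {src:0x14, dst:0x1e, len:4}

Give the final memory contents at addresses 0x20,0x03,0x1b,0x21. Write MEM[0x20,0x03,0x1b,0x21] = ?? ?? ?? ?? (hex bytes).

[0] 0x28->0x18 len=7 : c6 d1 bb 54 59 dc f9
[1] 0x26->0x2b len=4 : 7b 2f c6 d1
[2] 0x20->0x10 len=8 : 6d 71 cb c7 75 e7 7b 2f
[3] 0x14->0x1e len=4 : 75 e7 7b 2f
query mem[0x20]=0x7b, mem[0x03]=0xe5, mem[0x1b]=0x54, mem[0x21]=0x2f

MEM[0x20,0x03,0x1b,0x21] = 7b e5 54 2f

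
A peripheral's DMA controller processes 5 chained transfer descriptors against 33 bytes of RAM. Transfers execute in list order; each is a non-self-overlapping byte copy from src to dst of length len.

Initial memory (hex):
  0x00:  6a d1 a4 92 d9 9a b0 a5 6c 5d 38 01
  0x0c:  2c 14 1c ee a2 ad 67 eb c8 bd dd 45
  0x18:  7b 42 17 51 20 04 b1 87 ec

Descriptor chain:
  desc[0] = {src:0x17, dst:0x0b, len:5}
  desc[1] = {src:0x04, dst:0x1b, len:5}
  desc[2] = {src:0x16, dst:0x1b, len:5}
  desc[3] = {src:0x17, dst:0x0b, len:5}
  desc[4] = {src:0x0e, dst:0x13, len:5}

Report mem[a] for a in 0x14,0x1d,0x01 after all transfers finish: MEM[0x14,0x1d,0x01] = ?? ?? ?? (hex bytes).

#0 dst[0x0b+5] := {0x45,0x7b,0x42,0x17,0x51}
#1 dst[0x1b+5] := {0xd9,0x9a,0xb0,0xa5,0x6c}
#2 dst[0x1b+5] := {0xdd,0x45,0x7b,0x42,0x17}
#3 dst[0x0b+5] := {0x45,0x7b,0x42,0x17,0xdd}
#4 dst[0x13+5] := {0x17,0xdd,0xa2,0xad,0x67}
query mem[0x14]=0xdd, mem[0x1d]=0x7b, mem[0x01]=0xd1

MEM[0x14,0x1d,0x01] = dd 7b d1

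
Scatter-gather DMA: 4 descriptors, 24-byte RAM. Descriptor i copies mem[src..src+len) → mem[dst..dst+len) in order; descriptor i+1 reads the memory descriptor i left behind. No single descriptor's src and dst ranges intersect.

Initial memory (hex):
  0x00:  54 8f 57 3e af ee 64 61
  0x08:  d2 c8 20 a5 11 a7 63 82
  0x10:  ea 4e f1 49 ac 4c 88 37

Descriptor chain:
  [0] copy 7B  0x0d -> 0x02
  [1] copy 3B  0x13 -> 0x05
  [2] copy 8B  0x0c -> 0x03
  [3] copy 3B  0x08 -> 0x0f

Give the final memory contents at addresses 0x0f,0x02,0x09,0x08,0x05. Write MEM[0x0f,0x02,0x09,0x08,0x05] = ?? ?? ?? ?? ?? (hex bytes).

MEM[0x0f,0x02,0x09,0x08,0x05] = 4e a7 f1 4e 63

#0 dst[0x02+7] := {0xa7,0x63,0x82,0xea,0x4e,0xf1,0x49}
#1 dst[0x05+3] := {0x49,0xac,0x4c}
#2 dst[0x03+8] := {0x11,0xa7,0x63,0x82,0xea,0x4e,0xf1,0x49}
#3 dst[0x0f+3] := {0x4e,0xf1,0x49}
query mem[0x0f]=0x4e, mem[0x02]=0xa7, mem[0x09]=0xf1, mem[0x08]=0x4e, mem[0x05]=0x63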